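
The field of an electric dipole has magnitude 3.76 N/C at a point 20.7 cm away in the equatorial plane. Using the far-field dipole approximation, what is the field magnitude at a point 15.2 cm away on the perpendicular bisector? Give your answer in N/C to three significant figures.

E ≈ 9.50 N/C

Dipole fields scale as 1/r³ in the far field; the geometry is the same at both points.
E₂ = E₁ · (r₁/r₂)³ = 3.76 · (20.7/15.2)³.
(r₁/r₂)³ = (1.362)³ = 2.526.
E₂ ≈ 9.497 N/C.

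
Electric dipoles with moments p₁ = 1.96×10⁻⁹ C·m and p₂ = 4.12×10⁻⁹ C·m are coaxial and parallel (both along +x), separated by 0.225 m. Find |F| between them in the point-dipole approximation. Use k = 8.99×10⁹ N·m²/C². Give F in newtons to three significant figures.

F ≈ 1.70×10⁻⁴ N

On-axis field of dipole 1 at distance r: E = 2kp₁/r³. Force on dipole 2 is F = p₂·dE/dr (gradient along axis).
dE/dr = −6kp₁/r⁴, so |F| = 6kp₁p₂/r⁴ (attractive for aligned moments).
F = 6(8.99×10⁹)(1.96×10⁻⁹)(4.12×10⁻⁹)/(0.225)⁴ = 1.700×10⁻⁴ N.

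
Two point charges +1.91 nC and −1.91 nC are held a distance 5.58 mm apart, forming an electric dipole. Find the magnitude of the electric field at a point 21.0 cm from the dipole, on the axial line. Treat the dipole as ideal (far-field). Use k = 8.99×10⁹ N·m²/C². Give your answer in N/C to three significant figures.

E ≈ 20.7 N/C

Dipole moment p = qd = (1.91×10⁻⁹ C)(0.00558 m) = 1.066×10⁻¹¹ C·m.
On the dipole axis E = 2kp/r³.
E = 2·(8.99×10⁹)(1.066×10⁻¹¹) / (0.210)³ = 20.70 N/C.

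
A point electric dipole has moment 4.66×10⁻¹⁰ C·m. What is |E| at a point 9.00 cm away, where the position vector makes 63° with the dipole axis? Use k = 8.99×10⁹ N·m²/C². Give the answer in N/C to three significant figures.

At angle θ the dipole field magnitude is E = (kp/r³)·√(1 + 3cos²θ).
kp/r³ = (8.99×10⁹)(4.66×10⁻¹⁰) / (0.0900)³ = 5747 N/C.
√(1 + 3cos²63°) = √(1 + 3·0.2061) = √1.6183 ≈ 1.2721.
E ≈ 5747 × 1.272 = 7311 N/C.

E ≈ 7310 N/C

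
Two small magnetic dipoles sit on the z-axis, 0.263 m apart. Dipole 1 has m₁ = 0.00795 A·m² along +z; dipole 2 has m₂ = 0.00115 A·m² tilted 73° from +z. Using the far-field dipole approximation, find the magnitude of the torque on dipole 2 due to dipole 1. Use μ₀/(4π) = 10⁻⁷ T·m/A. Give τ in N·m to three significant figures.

τ ≈ 9.61×10⁻¹¹ N·m

Dipole B is on the axis of dipole A, so B₁ there is axial: B₁ = (μ₀/4π)·2m₁/r³ along +z.
B₁ = 2(10⁻⁷)(0.00795)/(0.263)³ = 8.740×10⁻⁸ T.
τ = m₂ B₁ sinθ.
τ = (0.00115)(8.740×10⁻⁸)·sin73° = 9.612×10⁻¹¹ N·m.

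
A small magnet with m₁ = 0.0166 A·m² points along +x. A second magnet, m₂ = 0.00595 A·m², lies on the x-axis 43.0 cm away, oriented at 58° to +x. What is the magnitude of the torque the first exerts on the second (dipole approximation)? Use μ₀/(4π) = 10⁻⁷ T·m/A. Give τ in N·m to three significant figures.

τ ≈ 2.11×10⁻¹⁰ N·m

Dipole B is on the axis of dipole A, so B₁ there is axial: B₁ = (μ₀/4π)·2m₁/r³ along +x.
B₁ = 2(10⁻⁷)(0.0166)/(0.430)³ = 4.176×10⁻⁸ T.
τ = m₂ B₁ sinθ.
τ = (0.00595)(4.176×10⁻⁸)·sin58° = 2.107×10⁻¹⁰ N·m.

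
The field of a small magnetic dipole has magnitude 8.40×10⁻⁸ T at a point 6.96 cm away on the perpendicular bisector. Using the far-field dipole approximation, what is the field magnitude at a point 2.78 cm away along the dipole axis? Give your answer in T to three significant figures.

Dipole fields scale as 1/r³ in the far field.
The axial field is twice the equatorial field at the same r, so the geometry factor is 2/1.
B₂ = B₁ · (2/1) · (r₁/r₂)³ = 8.40×10⁻⁸ · 2 · (6.96/2.78)³.
(r₁/r₂)³ = (2.504)³ = 15.69.
B₂ ≈ 2.636×10⁻⁶ T.

B ≈ 2.64×10⁻⁶ T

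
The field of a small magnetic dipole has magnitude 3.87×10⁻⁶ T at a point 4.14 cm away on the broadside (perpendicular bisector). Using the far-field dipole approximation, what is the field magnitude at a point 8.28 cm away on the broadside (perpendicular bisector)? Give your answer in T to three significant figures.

Dipole fields scale as 1/r³ in the far field; the geometry is the same at both points.
B₂ = B₁ · (r₁/r₂)³ = 3.87×10⁻⁶ · (4.14/8.28)³.
(r₁/r₂)³ = (0.5)³ = 0.125.
B₂ ≈ 4.838×10⁻⁷ T.

B ≈ 4.84×10⁻⁷ T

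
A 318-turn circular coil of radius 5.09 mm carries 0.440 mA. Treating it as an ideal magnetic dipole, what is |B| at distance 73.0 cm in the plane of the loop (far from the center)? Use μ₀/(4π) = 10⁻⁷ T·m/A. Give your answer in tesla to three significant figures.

m = NIA = NIπa² = 318·(4.40×10⁻⁴)·π·(0.00509)² = 1.139×10⁻⁵ A·m².
In the equatorial plane B = (μ₀/4π)·m/r³ (half the axial value).
B = (10⁻⁷)·(1.139×10⁻⁵) / (0.730)³ = 2.928×10⁻¹² T.

B ≈ 2.93×10⁻¹² T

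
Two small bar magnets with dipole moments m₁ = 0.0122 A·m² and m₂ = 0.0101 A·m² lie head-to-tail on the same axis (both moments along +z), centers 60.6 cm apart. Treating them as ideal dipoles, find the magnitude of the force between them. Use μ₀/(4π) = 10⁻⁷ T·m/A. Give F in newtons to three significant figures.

F ≈ 5.48×10⁻¹⁰ N

On-axis B of dipole 1: B = (μ₀/4π)·2m₁/r³. Force on dipole 2: F = m₂·dB/dr.
dB/dr = −(μ₀/4π)·6m₁/r⁴, so |F| = (μ₀/4π)·6m₁m₂/r⁴.
F = 6(10⁻⁷)(0.0122)(0.0101)/(0.606)⁴ = 5.482×10⁻¹⁰ N.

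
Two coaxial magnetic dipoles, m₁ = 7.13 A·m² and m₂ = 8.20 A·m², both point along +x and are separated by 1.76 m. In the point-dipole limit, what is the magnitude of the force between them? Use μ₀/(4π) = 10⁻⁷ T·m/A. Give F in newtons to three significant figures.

On-axis B of dipole 1: B = (μ₀/4π)·2m₁/r³. Force on dipole 2: F = m₂·dB/dr.
dB/dr = −(μ₀/4π)·6m₁/r⁴, so |F| = (μ₀/4π)·6m₁m₂/r⁴.
F = 6(10⁻⁷)(7.13)(8.20)/(1.76)⁴ = 3.656×10⁻⁶ N.

F ≈ 3.66×10⁻⁶ N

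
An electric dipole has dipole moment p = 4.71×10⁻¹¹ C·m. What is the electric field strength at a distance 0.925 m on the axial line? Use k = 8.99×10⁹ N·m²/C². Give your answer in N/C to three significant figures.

E ≈ 1.07 N/C

On the dipole axis E = 2kp/r³.
E = 2·(8.99×10⁹)(4.71×10⁻¹¹) / (0.925)³ = 1.070 N/C.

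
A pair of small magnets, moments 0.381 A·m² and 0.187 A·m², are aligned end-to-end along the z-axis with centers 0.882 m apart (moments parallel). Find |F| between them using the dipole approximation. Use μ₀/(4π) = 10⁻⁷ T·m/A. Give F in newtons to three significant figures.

F ≈ 7.06×10⁻⁸ N

On-axis B of dipole 1: B = (μ₀/4π)·2m₁/r³. Force on dipole 2: F = m₂·dB/dr.
dB/dr = −(μ₀/4π)·6m₁/r⁴, so |F| = (μ₀/4π)·6m₁m₂/r⁴.
F = 6(10⁻⁷)(0.381)(0.187)/(0.882)⁴ = 7.064×10⁻⁸ N.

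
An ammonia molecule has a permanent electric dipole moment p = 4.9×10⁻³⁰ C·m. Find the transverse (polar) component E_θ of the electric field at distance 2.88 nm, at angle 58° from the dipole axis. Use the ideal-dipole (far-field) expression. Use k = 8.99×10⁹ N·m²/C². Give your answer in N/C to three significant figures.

For a dipole, E_θ = (kp sinθ)/r³.
kp/r³ = (8.99×10⁹)(4.90×10⁻³⁰)/(2.88×10⁻⁹)³ = 1.844×10⁶ N/C.
E_θ = 1.844×10⁶·sin58° = 1.564×10⁶ N/C.

E_θ ≈ 1.56×10⁶ N/C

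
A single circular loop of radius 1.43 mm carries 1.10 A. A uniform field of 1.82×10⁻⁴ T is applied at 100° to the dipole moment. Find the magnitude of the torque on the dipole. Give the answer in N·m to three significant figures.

Magnetic moment m = IA = Iπa² = (1.10)·π·(0.00143)² = 7.067×10⁻⁶ A·m².
Torque on a magnetic dipole: τ = mB sinθ.
τ = (7.067×10⁻⁶)(1.82×10⁻⁴)·sin100° = 1.267×10⁻⁹ N·m.

τ ≈ 1.27×10⁻⁹ N·m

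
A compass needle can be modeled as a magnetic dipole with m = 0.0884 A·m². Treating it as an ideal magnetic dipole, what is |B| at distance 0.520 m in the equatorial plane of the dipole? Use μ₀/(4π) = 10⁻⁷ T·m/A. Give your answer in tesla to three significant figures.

In the equatorial plane B = (μ₀/4π)·m/r³ (half the axial value).
B = (10⁻⁷)·(0.0884) / (0.520)³ = 6.287×10⁻⁸ T.

B ≈ 6.29×10⁻⁸ T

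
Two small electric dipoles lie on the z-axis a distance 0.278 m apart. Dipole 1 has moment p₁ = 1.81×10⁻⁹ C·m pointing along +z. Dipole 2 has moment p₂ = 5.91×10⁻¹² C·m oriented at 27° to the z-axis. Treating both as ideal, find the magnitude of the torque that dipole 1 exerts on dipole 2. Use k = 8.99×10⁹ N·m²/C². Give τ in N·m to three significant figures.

τ ≈ 4.06×10⁻⁹ N·m

The second dipole sits on the axis of the first, so the field there is axial: E₁ = 2kp₁/r³ along +z.
E₁ = 2(8.99×10⁹)(1.81×10⁻⁹)/(0.278)³ = 1515 N/C.
Torque on the second dipole: τ = p₂ E₁ sinθ.
τ = (5.91×10⁻¹²)(1515)·sin27° = 4.064×10⁻⁹ N·m.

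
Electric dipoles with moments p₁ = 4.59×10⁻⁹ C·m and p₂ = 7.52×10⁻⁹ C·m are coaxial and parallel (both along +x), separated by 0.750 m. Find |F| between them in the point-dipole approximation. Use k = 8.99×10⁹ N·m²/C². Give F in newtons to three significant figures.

On-axis field of dipole 1 at distance r: E = 2kp₁/r³. Force on dipole 2 is F = p₂·dE/dr (gradient along axis).
dE/dr = −6kp₁/r⁴, so |F| = 6kp₁p₂/r⁴ (attractive for aligned moments).
F = 6(8.99×10⁹)(4.59×10⁻⁹)(7.52×10⁻⁹)/(0.750)⁴ = 5.884×10⁻⁶ N.

F ≈ 5.88×10⁻⁶ N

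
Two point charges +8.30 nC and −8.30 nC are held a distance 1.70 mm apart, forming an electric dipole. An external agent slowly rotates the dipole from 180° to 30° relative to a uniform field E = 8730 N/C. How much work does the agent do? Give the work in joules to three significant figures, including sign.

W ≈ -2.30×10⁻⁷ J

Dipole moment p = qd = (8.30×10⁻⁹ C)(0.00170 m) = 1.411×10⁻¹¹ C·m.
W_ext = ΔU = U(θ₂) − U(θ₁) = −pE cosθ₂ − (−pE cosθ₁) = pE(cosθ₁ − cosθ₂).
W = (1.411×10⁻¹¹)(8730)·(cos180° − cos30°) = (1.232×10⁻⁷)·(-1.8660) = -2.299×10⁻⁷ J.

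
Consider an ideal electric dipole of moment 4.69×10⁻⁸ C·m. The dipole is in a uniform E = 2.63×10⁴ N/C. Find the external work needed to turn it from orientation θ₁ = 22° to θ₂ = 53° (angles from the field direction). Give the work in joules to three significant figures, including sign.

W ≈ 4.01×10⁻⁴ J

W_ext = ΔU = U(θ₂) − U(θ₁) = −pE cosθ₂ − (−pE cosθ₁) = pE(cosθ₁ − cosθ₂).
W = (4.69×10⁻⁸)(2.63×10⁴)·(cos22° − cos53°) = (0.001233)·(+0.3254) = 4.013×10⁻⁴ J.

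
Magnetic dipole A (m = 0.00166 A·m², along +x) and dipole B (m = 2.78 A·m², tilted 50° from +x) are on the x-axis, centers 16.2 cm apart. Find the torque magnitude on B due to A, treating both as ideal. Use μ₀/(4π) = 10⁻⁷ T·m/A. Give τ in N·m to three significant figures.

Dipole B is on the axis of dipole A, so B₁ there is axial: B₁ = (μ₀/4π)·2m₁/r³ along +x.
B₁ = 2(10⁻⁷)(0.00166)/(0.162)³ = 7.809×10⁻⁸ T.
τ = m₂ B₁ sinθ.
τ = (2.78)(7.809×10⁻⁸)·sin50° = 1.663×10⁻⁷ N·m.

τ ≈ 1.66×10⁻⁷ N·m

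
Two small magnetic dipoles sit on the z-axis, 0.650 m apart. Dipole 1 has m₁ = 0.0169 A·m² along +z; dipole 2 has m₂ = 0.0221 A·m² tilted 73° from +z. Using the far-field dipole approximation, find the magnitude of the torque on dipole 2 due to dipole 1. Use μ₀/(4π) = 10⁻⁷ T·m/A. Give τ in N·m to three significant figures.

τ ≈ 2.60×10⁻¹⁰ N·m

Dipole B is on the axis of dipole A, so B₁ there is axial: B₁ = (μ₀/4π)·2m₁/r³ along +z.
B₁ = 2(10⁻⁷)(0.0169)/(0.650)³ = 1.231×10⁻⁸ T.
τ = m₂ B₁ sinθ.
τ = (0.0221)(1.231×10⁻⁸)·sin73° = 2.601×10⁻¹⁰ N·m.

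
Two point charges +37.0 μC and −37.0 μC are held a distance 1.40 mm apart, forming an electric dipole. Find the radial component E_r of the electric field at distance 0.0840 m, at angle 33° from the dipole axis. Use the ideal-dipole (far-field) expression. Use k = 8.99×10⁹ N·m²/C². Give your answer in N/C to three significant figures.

E_r ≈ 1.32×10⁶ N/C

Dipole moment p = qd = (3.70×10⁻⁵ C)(0.00140 m) = 5.18×10⁻⁸ C·m.
For a dipole, E_r = (2kp cosθ)/r³.
kp/r³ = (8.99×10⁹)(5.18×10⁻⁸)/(0.0840)³ = 7.857×10⁵ N/C.
E_r = 2·7.857×10⁵·cos33° = 1.318×10⁶ N/C.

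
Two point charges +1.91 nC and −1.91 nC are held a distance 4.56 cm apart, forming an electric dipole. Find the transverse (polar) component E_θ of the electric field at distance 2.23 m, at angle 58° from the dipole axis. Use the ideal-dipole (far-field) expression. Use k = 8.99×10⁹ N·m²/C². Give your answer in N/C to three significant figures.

Dipole moment p = qd = (1.91×10⁻⁹ C)(0.0456 m) = 8.71×10⁻¹¹ C·m.
For a dipole, E_θ = (kp sinθ)/r³.
kp/r³ = (8.99×10⁹)(8.71×10⁻¹¹)/(2.23)³ = 0.07061 N/C.
E_θ = 0.07061·sin58° = 0.05988 N/C.

E_θ ≈ 0.0599 N/C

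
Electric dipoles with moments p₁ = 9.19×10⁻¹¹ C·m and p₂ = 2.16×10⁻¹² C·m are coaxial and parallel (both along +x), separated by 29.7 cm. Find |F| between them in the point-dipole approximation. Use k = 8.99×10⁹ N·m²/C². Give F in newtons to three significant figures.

F ≈ 1.38×10⁻⁹ N

On-axis field of dipole 1 at distance r: E = 2kp₁/r³. Force on dipole 2 is F = p₂·dE/dr (gradient along axis).
dE/dr = −6kp₁/r⁴, so |F| = 6kp₁p₂/r⁴ (attractive for aligned moments).
F = 6(8.99×10⁹)(9.19×10⁻¹¹)(2.16×10⁻¹²)/(0.297)⁴ = 1.376×10⁻⁹ N.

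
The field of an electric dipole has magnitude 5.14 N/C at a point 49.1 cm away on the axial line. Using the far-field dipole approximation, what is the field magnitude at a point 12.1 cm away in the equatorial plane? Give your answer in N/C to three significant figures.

E ≈ 172 N/C

Dipole fields scale as 1/r³ in the far field.
The axial field is twice the equatorial field at the same r, so the geometry factor is 1/2.
E₂ = E₁ · (1/2) · (r₁/r₂)³ = 5.14 · 0.5 · (49.1/12.1)³.
(r₁/r₂)³ = (4.058)³ = 66.82.
E₂ ≈ 171.7 N/C.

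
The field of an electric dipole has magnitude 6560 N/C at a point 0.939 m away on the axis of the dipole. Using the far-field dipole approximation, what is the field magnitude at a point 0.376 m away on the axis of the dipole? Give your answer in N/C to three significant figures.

E ≈ 1.02×10⁵ N/C

Dipole fields scale as 1/r³ in the far field; the geometry is the same at both points.
E₂ = E₁ · (r₁/r₂)³ = 6560 · (0.939/0.376)³.
(r₁/r₂)³ = (2.497)³ = 15.58.
E₂ ≈ 1.022×10⁵ N/C.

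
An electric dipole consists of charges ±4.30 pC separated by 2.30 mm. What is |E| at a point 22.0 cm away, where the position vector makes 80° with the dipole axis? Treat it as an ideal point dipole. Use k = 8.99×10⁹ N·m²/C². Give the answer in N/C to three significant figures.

Dipole moment p = qd = (4.30×10⁻¹² C)(0.00230 m) = 9.89×10⁻¹⁵ C·m.
At angle θ the dipole field magnitude is E = (kp/r³)·√(1 + 3cos²θ).
kp/r³ = (8.99×10⁹)(9.89×10⁻¹⁵) / (0.220)³ = 0.008350 N/C.
√(1 + 3cos²80°) = √(1 + 3·0.0302) = √1.0905 ≈ 1.0443.
E ≈ 0.008350 × 1.044 = 0.008720 N/C.

E ≈ 0.00872 N/C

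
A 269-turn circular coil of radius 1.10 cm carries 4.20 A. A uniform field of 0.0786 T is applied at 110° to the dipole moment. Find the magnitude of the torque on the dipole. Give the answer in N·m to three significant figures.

m = NIA = NIπa² = 269·(4.20)·π·(0.0110)² = 0.4295 A·m².
Torque on a magnetic dipole: τ = mB sinθ.
τ = (0.4295)(0.0786)·sin110° = 0.03172 N·m.

τ ≈ 0.0317 N·m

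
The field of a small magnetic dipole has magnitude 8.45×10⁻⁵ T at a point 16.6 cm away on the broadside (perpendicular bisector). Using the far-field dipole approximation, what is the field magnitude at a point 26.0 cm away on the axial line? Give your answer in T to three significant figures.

Dipole fields scale as 1/r³ in the far field.
The axial field is twice the equatorial field at the same r, so the geometry factor is 2/1.
B₂ = B₁ · (2/1) · (r₁/r₂)³ = 8.45×10⁻⁵ · 2 · (16.6/26.0)³.
(r₁/r₂)³ = (0.6385)³ = 0.2603.
B₂ ≈ 4.398×10⁻⁵ T.

B ≈ 4.40×10⁻⁵ T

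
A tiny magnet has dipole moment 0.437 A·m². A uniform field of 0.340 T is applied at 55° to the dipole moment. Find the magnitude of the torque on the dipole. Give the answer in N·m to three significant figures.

τ ≈ 0.122 N·m

Torque on a magnetic dipole: τ = mB sinθ.
τ = (0.437)(0.340)·sin55° = 0.1217 N·m.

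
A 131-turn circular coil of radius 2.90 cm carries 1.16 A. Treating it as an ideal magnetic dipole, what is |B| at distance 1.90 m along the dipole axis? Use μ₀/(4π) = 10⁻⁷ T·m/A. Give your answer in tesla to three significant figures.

B ≈ 1.17×10⁻⁸ T

m = NIA = NIπa² = 131·(1.16)·π·(0.0290)² = 0.4015 A·m².
On axis B = (μ₀/4π)·2m/r³.
B = 2·(10⁻⁷)·(0.4015) / (1.90)³ = 1.171×10⁻⁸ T.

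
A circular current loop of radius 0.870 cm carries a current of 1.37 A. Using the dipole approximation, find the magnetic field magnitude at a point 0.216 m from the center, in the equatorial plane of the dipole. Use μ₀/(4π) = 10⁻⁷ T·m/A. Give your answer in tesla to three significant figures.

B ≈ 3.23×10⁻⁹ T

Magnetic moment m = IA = Iπa² = (1.37)·π·(0.00870)² = 3.258×10⁻⁴ A·m².
In the equatorial plane B = (μ₀/4π)·m/r³ (half the axial value).
B = (10⁻⁷)·(3.258×10⁻⁴) / (0.216)³ = 3.233×10⁻⁹ T.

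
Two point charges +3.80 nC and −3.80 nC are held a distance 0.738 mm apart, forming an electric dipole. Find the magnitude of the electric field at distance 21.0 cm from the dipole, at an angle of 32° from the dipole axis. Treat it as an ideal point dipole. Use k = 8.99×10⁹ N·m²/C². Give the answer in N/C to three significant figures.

Dipole moment p = qd = (3.80×10⁻⁹ C)(7.38×10⁻⁴ m) = 2.804×10⁻¹² C·m.
At angle θ the dipole field magnitude is E = (kp/r³)·√(1 + 3cos²θ).
kp/r³ = (8.99×10⁹)(2.804×10⁻¹²) / (0.210)³ = 2.722 N/C.
√(1 + 3cos²32°) = √(1 + 3·0.7192) = √3.1576 ≈ 1.7770.
E ≈ 2.722 × 1.777 = 4.837 N/C.

E ≈ 4.84 N/C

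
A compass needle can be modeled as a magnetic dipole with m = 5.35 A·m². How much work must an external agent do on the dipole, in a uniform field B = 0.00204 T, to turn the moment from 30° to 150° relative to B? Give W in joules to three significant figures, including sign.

W_ext = ΔU = −mB cosθ₂ + mB cosθ₁ = mB(cosθ₁ − cosθ₂).
W = (5.35)(0.00204)·(cos30° − cos150°) = (0.01091)·(+1.7321) = 0.01890 J.

W ≈ 0.0189 J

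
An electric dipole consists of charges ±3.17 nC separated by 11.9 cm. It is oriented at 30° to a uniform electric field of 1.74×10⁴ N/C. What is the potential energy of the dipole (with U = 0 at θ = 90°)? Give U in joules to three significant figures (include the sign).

Dipole moment p = qd = (3.17×10⁻⁹ C)(0.119 m) = 3.772×10⁻¹⁰ C·m.
U = −p·E = −pE cosθ.
U = −(3.772×10⁻¹⁰)(1.74×10⁴)·cos30° = -5.684×10⁻⁶ J.

U ≈ -5.68×10⁻⁶ J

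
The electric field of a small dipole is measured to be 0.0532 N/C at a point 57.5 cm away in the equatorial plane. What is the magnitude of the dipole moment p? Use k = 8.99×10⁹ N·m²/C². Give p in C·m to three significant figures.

p ≈ 1.13×10⁻¹² C·m

In the equatorial plane E = kp/r³, so p = Er³/(k).
p = (0.0532)·(0.575)³ / (8.99×10⁹) = 1.125×10⁻¹² C·m.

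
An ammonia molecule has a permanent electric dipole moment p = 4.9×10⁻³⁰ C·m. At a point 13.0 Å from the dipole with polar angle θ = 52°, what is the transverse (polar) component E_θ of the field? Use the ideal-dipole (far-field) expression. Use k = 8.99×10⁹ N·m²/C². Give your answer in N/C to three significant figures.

E_θ ≈ 1.58×10⁷ N/C

For a dipole, E_θ = (kp sinθ)/r³.
kp/r³ = (8.99×10⁹)(4.90×10⁻³⁰)/(1.30×10⁻⁹)³ = 2.005×10⁷ N/C.
E_θ = 2.005×10⁷·sin52° = 1.580×10⁷ N/C.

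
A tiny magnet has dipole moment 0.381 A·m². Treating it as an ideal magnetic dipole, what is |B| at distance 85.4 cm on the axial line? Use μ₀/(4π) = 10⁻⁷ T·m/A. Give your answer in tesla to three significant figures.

On axis B = (μ₀/4π)·2m/r³.
B = 2·(10⁻⁷)·(0.381) / (0.854)³ = 1.223×10⁻⁷ T.

B ≈ 1.22×10⁻⁷ T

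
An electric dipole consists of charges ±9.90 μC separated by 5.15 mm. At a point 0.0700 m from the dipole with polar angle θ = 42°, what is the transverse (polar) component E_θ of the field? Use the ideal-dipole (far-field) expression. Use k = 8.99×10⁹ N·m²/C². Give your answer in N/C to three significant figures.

Dipole moment p = qd = (9.90×10⁻⁶ C)(0.00515 m) = 5.099×10⁻⁸ C·m.
For a dipole, E_θ = (kp sinθ)/r³.
kp/r³ = (8.99×10⁹)(5.099×10⁻⁸)/(0.0700)³ = 1.336×10⁶ N/C.
E_θ = 1.336×10⁶·sin42° = 8.943×10⁵ N/C.

E_θ ≈ 8.94×10⁵ N/C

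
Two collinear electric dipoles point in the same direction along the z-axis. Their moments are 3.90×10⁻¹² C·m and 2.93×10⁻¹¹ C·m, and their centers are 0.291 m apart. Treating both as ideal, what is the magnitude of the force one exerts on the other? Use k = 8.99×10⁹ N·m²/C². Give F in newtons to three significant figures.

F ≈ 8.60×10⁻¹⁰ N

On-axis field of dipole 1 at distance r: E = 2kp₁/r³. Force on dipole 2 is F = p₂·dE/dr (gradient along axis).
dE/dr = −6kp₁/r⁴, so |F| = 6kp₁p₂/r⁴ (attractive for aligned moments).
F = 6(8.99×10⁹)(3.90×10⁻¹²)(2.93×10⁻¹¹)/(0.291)⁴ = 8.596×10⁻¹⁰ N.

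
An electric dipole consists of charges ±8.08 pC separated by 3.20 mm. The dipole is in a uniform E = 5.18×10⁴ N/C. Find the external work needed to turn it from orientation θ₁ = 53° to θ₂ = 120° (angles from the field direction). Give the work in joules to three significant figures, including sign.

Dipole moment p = qd = (8.08×10⁻¹² C)(0.00320 m) = 2.586×10⁻¹⁴ C·m.
W_ext = ΔU = U(θ₂) − U(θ₁) = −pE cosθ₂ − (−pE cosθ₁) = pE(cosθ₁ − cosθ₂).
W = (2.586×10⁻¹⁴)(5.18×10⁴)·(cos53° − cos120°) = (1.340×10⁻⁹)·(+1.1018) = 1.476×10⁻⁹ J.

W ≈ 1.48×10⁻⁹ J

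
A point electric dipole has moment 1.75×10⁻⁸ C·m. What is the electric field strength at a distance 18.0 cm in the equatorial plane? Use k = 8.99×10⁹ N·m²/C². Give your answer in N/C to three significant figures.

E ≈ 2.70×10⁴ N/C

In the equatorial plane E = kp/r³.
E = (8.99×10⁹)(1.75×10⁻⁸) / (0.180)³ = 2.698×10⁴ N/C.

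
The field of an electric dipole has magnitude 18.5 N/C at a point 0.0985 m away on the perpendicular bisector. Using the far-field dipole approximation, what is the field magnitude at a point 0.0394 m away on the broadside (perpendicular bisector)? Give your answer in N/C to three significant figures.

E ≈ 289 N/C

Dipole fields scale as 1/r³ in the far field; the geometry is the same at both points.
E₂ = E₁ · (r₁/r₂)³ = 18.5 · (0.0985/0.0394)³.
(r₁/r₂)³ = (2.5)³ = 15.63.
E₂ ≈ 289.1 N/C.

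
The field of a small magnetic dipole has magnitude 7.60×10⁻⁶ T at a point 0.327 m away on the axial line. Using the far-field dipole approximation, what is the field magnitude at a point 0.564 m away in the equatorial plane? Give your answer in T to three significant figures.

B ≈ 7.41×10⁻⁷ T

Dipole fields scale as 1/r³ in the far field.
The axial field is twice the equatorial field at the same r, so the geometry factor is 1/2.
B₂ = B₁ · (1/2) · (r₁/r₂)³ = 7.60×10⁻⁶ · 0.5 · (0.327/0.564)³.
(r₁/r₂)³ = (0.5798)³ = 0.1949.
B₂ ≈ 7.406×10⁻⁷ T.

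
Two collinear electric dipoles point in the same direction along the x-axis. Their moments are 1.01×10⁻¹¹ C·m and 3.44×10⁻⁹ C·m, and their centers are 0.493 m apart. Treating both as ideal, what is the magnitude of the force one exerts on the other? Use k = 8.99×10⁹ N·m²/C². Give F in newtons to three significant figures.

F ≈ 3.17×10⁻⁸ N

On-axis field of dipole 1 at distance r: E = 2kp₁/r³. Force on dipole 2 is F = p₂·dE/dr (gradient along axis).
dE/dr = −6kp₁/r⁴, so |F| = 6kp₁p₂/r⁴ (attractive for aligned moments).
F = 6(8.99×10⁹)(1.01×10⁻¹¹)(3.44×10⁻⁹)/(0.493)⁴ = 3.173×10⁻⁸ N.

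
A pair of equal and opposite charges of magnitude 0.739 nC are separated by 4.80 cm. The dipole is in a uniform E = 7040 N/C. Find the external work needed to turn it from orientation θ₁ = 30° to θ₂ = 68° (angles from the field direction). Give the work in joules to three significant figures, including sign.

Dipole moment p = qd = (7.39×10⁻¹⁰ C)(0.0480 m) = 3.547×10⁻¹¹ C·m.
W_ext = ΔU = U(θ₂) − U(θ₁) = −pE cosθ₂ − (−pE cosθ₁) = pE(cosθ₁ − cosθ₂).
W = (3.547×10⁻¹¹)(7040)·(cos30° − cos68°) = (2.497×10⁻⁷)·(+0.4914) = 1.227×10⁻⁷ J.

W ≈ 1.23×10⁻⁷ J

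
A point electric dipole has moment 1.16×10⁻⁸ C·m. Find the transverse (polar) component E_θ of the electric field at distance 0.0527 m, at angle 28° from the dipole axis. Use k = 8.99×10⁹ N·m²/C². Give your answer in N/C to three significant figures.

E_θ ≈ 3.34×10⁵ N/C

For a dipole, E_θ = (kp sinθ)/r³.
kp/r³ = (8.99×10⁹)(1.16×10⁻⁸)/(0.0527)³ = 7.125×10⁵ N/C.
E_θ = 7.125×10⁵·sin28° = 3.345×10⁵ N/C.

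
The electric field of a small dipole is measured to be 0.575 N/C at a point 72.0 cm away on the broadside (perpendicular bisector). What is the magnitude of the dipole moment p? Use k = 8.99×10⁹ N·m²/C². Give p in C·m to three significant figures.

p ≈ 2.39×10⁻¹¹ C·m

In the equatorial plane E = kp/r³, so p = Er³/(k).
p = (0.575)·(0.720)³ / (8.99×10⁹) = 2.387×10⁻¹¹ C·m.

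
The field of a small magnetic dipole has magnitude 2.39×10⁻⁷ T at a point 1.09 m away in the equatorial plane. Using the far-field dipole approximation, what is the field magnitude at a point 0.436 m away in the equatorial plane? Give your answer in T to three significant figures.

B ≈ 3.73×10⁻⁶ T

Dipole fields scale as 1/r³ in the far field; the geometry is the same at both points.
B₂ = B₁ · (r₁/r₂)³ = 2.39×10⁻⁷ · (1.09/0.436)³.
(r₁/r₂)³ = (2.5)³ = 15.62.
B₂ ≈ 3.734×10⁻⁶ T.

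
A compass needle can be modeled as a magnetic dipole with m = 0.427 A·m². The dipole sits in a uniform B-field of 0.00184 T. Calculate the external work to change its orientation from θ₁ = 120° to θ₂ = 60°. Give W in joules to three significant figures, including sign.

W ≈ -7.86×10⁻⁴ J

W_ext = ΔU = −mB cosθ₂ + mB cosθ₁ = mB(cosθ₁ − cosθ₂).
W = (0.427)(0.00184)·(cos120° − cos60°) = (7.857×10⁻⁴)·(-1.0000) = -7.857×10⁻⁴ J.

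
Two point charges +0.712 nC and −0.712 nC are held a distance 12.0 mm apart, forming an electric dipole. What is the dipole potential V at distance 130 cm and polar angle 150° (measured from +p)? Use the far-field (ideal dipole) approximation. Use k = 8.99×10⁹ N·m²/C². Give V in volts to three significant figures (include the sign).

Dipole moment p = qd = (7.12×10⁻¹⁰ C)(0.0120 m) = 8.544×10⁻¹² C·m.
The dipole potential is V = kp cosθ / r².
V = (8.99×10⁹)(8.544×10⁻¹²)·cos150° / (1.30)² = -0.03936 V.

V ≈ -0.0394 V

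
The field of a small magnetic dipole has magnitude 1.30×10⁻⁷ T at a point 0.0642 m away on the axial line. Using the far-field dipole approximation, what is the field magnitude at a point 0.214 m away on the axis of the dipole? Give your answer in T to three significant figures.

B ≈ 3.51×10⁻⁹ T

Dipole fields scale as 1/r³ in the far field; the geometry is the same at both points.
B₂ = B₁ · (r₁/r₂)³ = 1.30×10⁻⁷ · (0.0642/0.214)³.
(r₁/r₂)³ = (0.3)³ = 0.027.
B₂ ≈ 3.510×10⁻⁹ T.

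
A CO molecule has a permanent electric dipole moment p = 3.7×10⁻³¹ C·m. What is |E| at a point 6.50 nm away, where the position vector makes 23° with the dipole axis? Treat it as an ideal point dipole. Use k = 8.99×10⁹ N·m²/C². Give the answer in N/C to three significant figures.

At angle θ the dipole field magnitude is E = (kp/r³)·√(1 + 3cos²θ).
kp/r³ = (8.99×10⁹)(3.70×10⁻³¹) / (6.50×10⁻⁹)³ = 1.211×10⁴ N/C.
√(1 + 3cos²23°) = √(1 + 3·0.8473) = √3.5420 ≈ 1.8820.
E ≈ 1.211×10⁴ × 1.882 = 2.280×10⁴ N/C.

E ≈ 2.28×10⁴ N/C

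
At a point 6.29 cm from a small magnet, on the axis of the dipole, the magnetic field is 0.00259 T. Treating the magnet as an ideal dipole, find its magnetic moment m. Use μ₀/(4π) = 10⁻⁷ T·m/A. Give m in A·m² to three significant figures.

m ≈ 3.22 A·m²

On axis B = (μ₀/4π)·2m/r³, so m = Br³·4π/(μ₀·2).
m = (0.00259)·(0.0629)³ / (2·10⁻⁷) = 3.223 A·m².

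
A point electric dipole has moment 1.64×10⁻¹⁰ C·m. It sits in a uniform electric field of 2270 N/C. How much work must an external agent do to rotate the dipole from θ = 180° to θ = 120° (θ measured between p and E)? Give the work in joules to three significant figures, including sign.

W ≈ -1.86×10⁻⁷ J

W_ext = ΔU = U(θ₂) − U(θ₁) = −pE cosθ₂ − (−pE cosθ₁) = pE(cosθ₁ − cosθ₂).
W = (1.64×10⁻¹⁰)(2270)·(cos180° − cos120°) = (3.723×10⁻⁷)·(-0.5000) = -1.861×10⁻⁷ J.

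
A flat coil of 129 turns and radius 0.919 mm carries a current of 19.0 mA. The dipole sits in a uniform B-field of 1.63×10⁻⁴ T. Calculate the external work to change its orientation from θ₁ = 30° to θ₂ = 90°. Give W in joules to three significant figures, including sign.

W ≈ 9.18×10⁻¹⁰ J

m = NIA = NIπa² = 129·(0.0190)·π·(9.19×10⁻⁴)² = 6.503×10⁻⁶ A·m².
W_ext = ΔU = −mB cosθ₂ + mB cosθ₁ = mB(cosθ₁ − cosθ₂).
W = (6.503×10⁻⁶)(1.63×10⁻⁴)·(cos30° − cos90°) = (1.060×10⁻⁹)·(+0.8660) = 9.180×10⁻¹⁰ J.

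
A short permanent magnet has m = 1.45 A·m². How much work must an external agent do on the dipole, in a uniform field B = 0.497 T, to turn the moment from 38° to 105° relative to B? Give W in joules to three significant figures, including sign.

W ≈ 0.754 J

W_ext = ΔU = −mB cosθ₂ + mB cosθ₁ = mB(cosθ₁ − cosθ₂).
W = (1.45)(0.497)·(cos38° − cos105°) = (0.7206)·(+1.0468) = 0.7544 J.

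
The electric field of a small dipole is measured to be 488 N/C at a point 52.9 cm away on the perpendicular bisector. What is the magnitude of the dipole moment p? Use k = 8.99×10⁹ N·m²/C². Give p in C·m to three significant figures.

p ≈ 8.04×10⁻⁹ C·m

In the equatorial plane E = kp/r³, so p = Er³/(k).
p = (488)·(0.529)³ / (8.99×10⁹) = 8.036×10⁻⁹ C·m.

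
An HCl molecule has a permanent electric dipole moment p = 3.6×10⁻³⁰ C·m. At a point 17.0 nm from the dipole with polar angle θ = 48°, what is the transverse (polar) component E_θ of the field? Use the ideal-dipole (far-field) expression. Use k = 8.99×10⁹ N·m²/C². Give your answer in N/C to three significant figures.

For a dipole, E_θ = (kp sinθ)/r³.
kp/r³ = (8.99×10⁹)(3.60×10⁻³⁰)/(1.70×10⁻⁸)³ = 6587 N/C.
E_θ = 6587·sin48° = 4895 N/C.

E_θ ≈ 4900 N/C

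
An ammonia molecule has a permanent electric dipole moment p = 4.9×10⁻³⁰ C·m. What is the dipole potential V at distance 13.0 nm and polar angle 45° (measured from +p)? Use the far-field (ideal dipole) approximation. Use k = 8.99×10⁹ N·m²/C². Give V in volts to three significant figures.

V ≈ 1.84×10⁻⁴ V

The dipole potential is V = kp cosθ / r².
V = (8.99×10⁹)(4.90×10⁻³⁰)·cos45° / (1.30×10⁻⁸)² = 1.843×10⁻⁴ V.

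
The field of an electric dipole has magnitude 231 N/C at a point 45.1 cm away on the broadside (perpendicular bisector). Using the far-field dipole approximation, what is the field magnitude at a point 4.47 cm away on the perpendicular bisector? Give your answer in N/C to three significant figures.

E ≈ 2.37×10⁵ N/C

Dipole fields scale as 1/r³ in the far field; the geometry is the same at both points.
E₂ = E₁ · (r₁/r₂)³ = 231 · (45.1/4.47)³.
(r₁/r₂)³ = (10.09)³ = 1027.
E₂ ≈ 2.373×10⁵ N/C.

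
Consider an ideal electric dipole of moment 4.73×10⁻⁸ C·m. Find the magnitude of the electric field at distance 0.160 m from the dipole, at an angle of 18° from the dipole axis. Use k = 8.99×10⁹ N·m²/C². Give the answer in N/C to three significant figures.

At angle θ the dipole field magnitude is E = (kp/r³)·√(1 + 3cos²θ).
kp/r³ = (8.99×10⁹)(4.73×10⁻⁸) / (0.160)³ = 1.038×10⁵ N/C.
√(1 + 3cos²18°) = √(1 + 3·0.9045) = √3.7135 ≈ 1.9271.
E ≈ 1.038×10⁵ × 1.927 = 2.001×10⁵ N/C.

E ≈ 2.00×10⁵ N/C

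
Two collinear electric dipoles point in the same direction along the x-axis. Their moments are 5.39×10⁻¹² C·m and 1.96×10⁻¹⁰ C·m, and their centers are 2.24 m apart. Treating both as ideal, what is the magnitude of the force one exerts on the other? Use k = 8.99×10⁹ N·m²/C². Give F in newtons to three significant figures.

F ≈ 2.26×10⁻¹² N

On-axis field of dipole 1 at distance r: E = 2kp₁/r³. Force on dipole 2 is F = p₂·dE/dr (gradient along axis).
dE/dr = −6kp₁/r⁴, so |F| = 6kp₁p₂/r⁴ (attractive for aligned moments).
F = 6(8.99×10⁹)(5.39×10⁻¹²)(1.96×10⁻¹⁰)/(2.24)⁴ = 2.263×10⁻¹² N.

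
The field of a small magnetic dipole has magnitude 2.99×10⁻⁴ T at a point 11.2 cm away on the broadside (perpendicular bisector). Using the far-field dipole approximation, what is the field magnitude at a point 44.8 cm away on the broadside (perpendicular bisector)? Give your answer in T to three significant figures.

B ≈ 4.67×10⁻⁶ T

Dipole fields scale as 1/r³ in the far field; the geometry is the same at both points.
B₂ = B₁ · (r₁/r₂)³ = 2.99×10⁻⁴ · (11.2/44.8)³.
(r₁/r₂)³ = (0.25)³ = 0.01562.
B₂ ≈ 4.672×10⁻⁶ T.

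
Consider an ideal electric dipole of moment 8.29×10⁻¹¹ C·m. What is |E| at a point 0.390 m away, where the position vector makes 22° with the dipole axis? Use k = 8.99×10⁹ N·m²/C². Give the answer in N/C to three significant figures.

At angle θ the dipole field magnitude is E = (kp/r³)·√(1 + 3cos²θ).
kp/r³ = (8.99×10⁹)(8.29×10⁻¹¹) / (0.390)³ = 12.56 N/C.
√(1 + 3cos²22°) = √(1 + 3·0.8597) = √3.5790 ≈ 1.8918.
E ≈ 12.56 × 1.892 = 23.77 N/C.

E ≈ 23.8 N/C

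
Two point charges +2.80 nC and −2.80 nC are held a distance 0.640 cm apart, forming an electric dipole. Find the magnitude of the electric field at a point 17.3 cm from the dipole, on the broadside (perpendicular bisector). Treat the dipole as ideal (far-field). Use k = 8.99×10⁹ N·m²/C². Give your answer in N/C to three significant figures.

E ≈ 31.1 N/C

Dipole moment p = qd = (2.80×10⁻⁹ C)(0.00640 m) = 1.792×10⁻¹¹ C·m.
On the perpendicular bisector E = kp/r³ (half the axial value at the same distance).
E = (8.99×10⁹)(1.792×10⁻¹¹) / (0.173)³ = 31.11 N/C.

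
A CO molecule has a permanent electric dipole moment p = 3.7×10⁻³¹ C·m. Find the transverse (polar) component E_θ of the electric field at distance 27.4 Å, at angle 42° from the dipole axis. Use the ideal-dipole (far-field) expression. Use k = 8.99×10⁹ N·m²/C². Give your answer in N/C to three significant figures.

For a dipole, E_θ = (kp sinθ)/r³.
kp/r³ = (8.99×10⁹)(3.70×10⁻³¹)/(2.74×10⁻⁹)³ = 1.617×10⁵ N/C.
E_θ = 1.617×10⁵·sin42° = 1.082×10⁵ N/C.

E_θ ≈ 1.08×10⁵ N/C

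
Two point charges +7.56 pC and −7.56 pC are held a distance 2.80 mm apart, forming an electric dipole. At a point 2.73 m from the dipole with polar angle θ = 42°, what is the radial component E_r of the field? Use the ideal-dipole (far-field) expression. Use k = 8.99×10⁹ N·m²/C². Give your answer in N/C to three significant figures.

E_r ≈ 1.39×10⁻⁵ N/C

Dipole moment p = qd = (7.56×10⁻¹² C)(0.00280 m) = 2.117×10⁻¹⁴ C·m.
For a dipole, E_r = (2kp cosθ)/r³.
kp/r³ = (8.99×10⁹)(2.117×10⁻¹⁴)/(2.73)³ = 9.354×10⁻⁶ N/C.
E_r = 2·9.354×10⁻⁶·cos42° = 1.390×10⁻⁵ N/C.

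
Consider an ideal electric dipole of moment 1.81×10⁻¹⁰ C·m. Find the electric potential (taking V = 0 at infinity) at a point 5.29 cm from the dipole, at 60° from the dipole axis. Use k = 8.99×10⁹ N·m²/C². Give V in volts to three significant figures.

The dipole potential is V = kp cosθ / r².
V = (8.99×10⁹)(1.81×10⁻¹⁰)·cos60° / (0.0529)² = 290.7 V.

V ≈ 291 V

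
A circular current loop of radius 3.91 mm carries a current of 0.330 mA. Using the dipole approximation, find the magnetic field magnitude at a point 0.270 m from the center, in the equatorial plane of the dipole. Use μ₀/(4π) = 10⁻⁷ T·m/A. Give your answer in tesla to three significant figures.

Magnetic moment m = IA = Iπa² = (3.30×10⁻⁴)·π·(0.00391)² = 1.585×10⁻⁸ A·m².
In the equatorial plane B = (μ₀/4π)·m/r³ (half the axial value).
B = (10⁻⁷)·(1.585×10⁻⁸) / (0.270)³ = 8.053×10⁻¹⁴ T.

B ≈ 8.05×10⁻¹⁴ T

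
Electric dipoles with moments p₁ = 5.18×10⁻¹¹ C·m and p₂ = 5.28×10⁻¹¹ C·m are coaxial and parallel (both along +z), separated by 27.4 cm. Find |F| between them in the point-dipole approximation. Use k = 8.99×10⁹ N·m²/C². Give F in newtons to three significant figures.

F ≈ 2.62×10⁻⁸ N

On-axis field of dipole 1 at distance r: E = 2kp₁/r³. Force on dipole 2 is F = p₂·dE/dr (gradient along axis).
dE/dr = −6kp₁/r⁴, so |F| = 6kp₁p₂/r⁴ (attractive for aligned moments).
F = 6(8.99×10⁹)(5.18×10⁻¹¹)(5.28×10⁻¹¹)/(0.274)⁴ = 2.617×10⁻⁸ N.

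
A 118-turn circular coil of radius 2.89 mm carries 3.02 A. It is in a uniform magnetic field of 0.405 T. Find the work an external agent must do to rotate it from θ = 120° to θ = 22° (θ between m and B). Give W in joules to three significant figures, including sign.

W ≈ -0.00540 J

m = NIA = NIπa² = 118·(3.02)·π·(0.00289)² = 0.00935 A·m².
W_ext = ΔU = −mB cosθ₂ + mB cosθ₁ = mB(cosθ₁ − cosθ₂).
W = (0.00935)(0.405)·(cos120° − cos22°) = (0.003787)·(-1.4272) = -0.005404 J.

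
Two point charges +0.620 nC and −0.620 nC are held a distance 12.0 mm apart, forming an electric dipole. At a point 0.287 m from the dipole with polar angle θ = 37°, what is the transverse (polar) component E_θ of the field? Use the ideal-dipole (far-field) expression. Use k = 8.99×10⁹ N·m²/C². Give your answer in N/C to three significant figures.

Dipole moment p = qd = (6.20×10⁻¹⁰ C)(0.0120 m) = 7.44×10⁻¹² C·m.
For a dipole, E_θ = (kp sinθ)/r³.
kp/r³ = (8.99×10⁹)(7.44×10⁻¹²)/(0.287)³ = 2.829 N/C.
E_θ = 2.829·sin37° = 1.703 N/C.

E_θ ≈ 1.70 N/C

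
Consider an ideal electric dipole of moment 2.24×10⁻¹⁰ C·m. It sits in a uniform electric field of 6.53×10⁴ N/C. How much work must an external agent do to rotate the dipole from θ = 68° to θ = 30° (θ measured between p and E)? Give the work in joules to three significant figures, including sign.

W_ext = ΔU = U(θ₂) − U(θ₁) = −pE cosθ₂ − (−pE cosθ₁) = pE(cosθ₁ − cosθ₂).
W = (2.24×10⁻¹⁰)(6.53×10⁴)·(cos68° − cos30°) = (1.463×10⁻⁵)·(-0.4914) = -7.188×10⁻⁶ J.

W ≈ -7.19×10⁻⁶ J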